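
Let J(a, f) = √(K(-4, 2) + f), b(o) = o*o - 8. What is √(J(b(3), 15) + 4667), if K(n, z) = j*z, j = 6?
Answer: √(4667 + 3*√3) ≈ 68.354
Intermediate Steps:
K(n, z) = 6*z
b(o) = -8 + o² (b(o) = o² - 8 = -8 + o²)
J(a, f) = √(12 + f) (J(a, f) = √(6*2 + f) = √(12 + f))
√(J(b(3), 15) + 4667) = √(√(12 + 15) + 4667) = √(√27 + 4667) = √(3*√3 + 4667) = √(4667 + 3*√3)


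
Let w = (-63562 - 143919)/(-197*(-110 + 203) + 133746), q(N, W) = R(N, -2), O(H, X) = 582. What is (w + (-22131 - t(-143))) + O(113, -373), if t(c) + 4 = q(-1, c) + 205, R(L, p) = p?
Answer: -2510470381/115425 ≈ -21750.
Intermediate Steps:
q(N, W) = -2
t(c) = 199 (t(c) = -4 + (-2 + 205) = -4 + 203 = 199)
w = -207481/115425 (w = -207481/(-197*93 + 133746) = -207481/(-18321 + 133746) = -207481/115425 ≈ -1.7975)
(w + (-22131 - t(-143))) + O(113, -373) = (-207481/115425 + (-22131 - 1*199)) + 582 = (-207481/115425 + (-22131 - 199)) + 582 = (-207481/115425 - 22330) + 582 = -2577647731/115425 + 582 = -2510470381/115425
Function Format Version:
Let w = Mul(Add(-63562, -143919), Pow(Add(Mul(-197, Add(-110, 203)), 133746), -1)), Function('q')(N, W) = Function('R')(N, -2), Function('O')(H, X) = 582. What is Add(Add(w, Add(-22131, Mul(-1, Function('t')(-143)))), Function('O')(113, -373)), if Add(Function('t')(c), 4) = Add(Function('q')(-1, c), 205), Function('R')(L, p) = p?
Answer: Rational(-2510470381, 115425) ≈ -21750.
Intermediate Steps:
Function('q')(N, W) = -2
Function('t')(c) = 199 (Function('t')(c) = Add(-4, Add(-2, 205)) = Add(-4, 203) = 199)
w = Rational(-207481, 115425) (w = Mul(-207481, Pow(Add(Mul(-197, 93), 133746), -1)) = Mul(-207481, Pow(Add(-18321, 133746), -1)) = Mul(-207481, Pow(115425, -1)) = Mul(-207481, Rational(1, 115425)) = Rational(-207481, 115425) ≈ -1.7975)
Add(Add(w, Add(-22131, Mul(-1, Function('t')(-143)))), Function('O')(113, -373)) = Add(Add(Rational(-207481, 115425), Add(-22131, Mul(-1, 199))), 582) = Add(Add(Rational(-207481, 115425), Add(-22131, -199)), 582) = Add(Add(Rational(-207481, 115425), -22330), 582) = Add(Rational(-2577647731, 115425), 582) = Rational(-2510470381, 115425)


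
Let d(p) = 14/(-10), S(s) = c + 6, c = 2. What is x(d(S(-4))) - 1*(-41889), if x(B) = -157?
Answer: 41732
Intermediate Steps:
S(s) = 8 (S(s) = 2 + 6 = 8)
d(p) = -7/5 (d(p) = 14*(-⅒) = -7/5)
x(d(S(-4))) - 1*(-41889) = -157 - 1*(-41889) = -157 + 41889 = 41732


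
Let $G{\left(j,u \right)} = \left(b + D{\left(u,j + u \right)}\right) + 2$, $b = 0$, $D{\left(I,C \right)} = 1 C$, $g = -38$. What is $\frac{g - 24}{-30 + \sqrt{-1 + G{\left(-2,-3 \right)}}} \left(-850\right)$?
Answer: $- \frac{197625}{113} - \frac{13175 i}{113} \approx -1748.9 - 116.59 i$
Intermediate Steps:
$D{\left(I,C \right)} = C$
$G{\left(j,u \right)} = 2 + j + u$ ($G{\left(j,u \right)} = \left(0 + \left(j + u\right)\right) + 2 = \left(j + u\right) + 2 = 2 + j + u$)
$\frac{g - 24}{-30 + \sqrt{-1 + G{\left(-2,-3 \right)}}} \left(-850\right) = \frac{-38 - 24}{-30 + \sqrt{-1 - 3}} \left(-850\right) = - \frac{62}{-30 + \sqrt{-1 - 3}} \left(-850\right) = - \frac{62}{-30 + \sqrt{-4}} \left(-850\right) = - \frac{62}{-30 + 2 i} \left(-850\right) = - 62 \frac{-30 - 2 i}{904} \left(-850\right) = - \frac{31 \left(-30 - 2 i\right)}{452} \left(-850\right) = \frac{13175 \left(-30 - 2 i\right)}{226}$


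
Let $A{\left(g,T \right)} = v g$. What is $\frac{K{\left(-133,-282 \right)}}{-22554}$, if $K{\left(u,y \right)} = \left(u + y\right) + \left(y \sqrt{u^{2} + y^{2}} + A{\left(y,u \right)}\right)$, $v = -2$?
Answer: $- \frac{149}{22554} + \frac{47 \sqrt{97213}}{3759} \approx 3.8918$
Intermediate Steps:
$A{\left(g,T \right)} = - 2 g$
$K{\left(u,y \right)} = u - y + y \sqrt{u^{2} + y^{2}}$ ($K{\left(u,y \right)} = \left(u + y\right) + \left(y \sqrt{u^{2} + y^{2}} - 2 y\right) = \left(u + y\right) + \left(- 2 y + y \sqrt{u^{2} + y^{2}}\right) = u - y + y \sqrt{u^{2} + y^{2}}$)
$\frac{K{\left(-133,-282 \right)}}{-22554} = \frac{-133 - -282 - 282 \sqrt{\left(-133\right)^{2} + \left(-282\right)^{2}}}{-22554} = \left(-133 + 282 - 282 \sqrt{17689 + 79524}\right) \left(- \frac{1}{22554}\right) = \left(-133 + 282 - 282 \sqrt{97213}\right) \left(- \frac{1}{22554}\right) = \left(149 - 282 \sqrt{97213}\right) \left(- \frac{1}{22554}\right) = - \frac{149}{22554} + \frac{47 \sqrt{97213}}{3759}$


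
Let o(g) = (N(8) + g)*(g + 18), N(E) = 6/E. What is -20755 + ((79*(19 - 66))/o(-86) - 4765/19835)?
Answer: -477316741757/22996699 ≈ -20756.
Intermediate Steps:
o(g) = (18 + g)*(¾ + g) (o(g) = (6/8 + g)*(g + 18) = (6*(⅛) + g)*(18 + g) = (¾ + g)*(18 + g) = (18 + g)*(¾ + g))
-20755 + ((79*(19 - 66))/o(-86) - 4765/19835) = -20755 + ((79*(19 - 66))/(27/2 + (-86)² + (75/4)*(-86)) - 4765/19835) = -20755 + ((79*(-47))/(27/2 + 7396 - 3225/2) - 4765*1/19835) = -20755 + (-3713/5797 - 953/3967) = -20755 - 20254012/22996699 = -477316741757/22996699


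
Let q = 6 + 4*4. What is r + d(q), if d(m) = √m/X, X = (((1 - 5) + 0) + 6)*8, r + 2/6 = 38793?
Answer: 116378/3 + √22/16 ≈ 38793.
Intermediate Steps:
r = 116378/3 (r = -⅓ + 38793 = 116378/3 ≈ 38793.)
q = 22 (q = 6 + 16 = 22)
X = 16 (X = ((-4 + 0) + 6)*8 = (-4 + 6)*8 = 2*8 = 16)
d(m) = √m/16
r + d(q) = 116378/3 + √22/16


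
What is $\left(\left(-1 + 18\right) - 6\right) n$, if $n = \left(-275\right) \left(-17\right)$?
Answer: $51425$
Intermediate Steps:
$n = 4675$
$\left(\left(-1 + 18\right) - 6\right) n = \left(\left(-1 + 18\right) - 6\right) 4675 = \left(17 - 6\right) 4675 = 11 \cdot 4675 = 51425$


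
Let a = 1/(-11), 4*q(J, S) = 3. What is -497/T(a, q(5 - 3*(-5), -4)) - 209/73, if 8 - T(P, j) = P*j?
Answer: -23529/365 ≈ -64.463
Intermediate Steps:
q(J, S) = ¾ (q(J, S) = (¼)*3 = ¾)
a = -1/11 ≈ -0.090909
T(P, j) = 8 - P*j
-497/T(a, q(5 - 3*(-5), -4)) - 209/73 = -497/(8 - 1*(-1/11)*¾) - 209/73 = -497/(8 + 3/44) - 209*1/73 = -497/355/44 - 209/73 = -497*44/355 - 209/73 = -308/5 - 209/73 = -23529/365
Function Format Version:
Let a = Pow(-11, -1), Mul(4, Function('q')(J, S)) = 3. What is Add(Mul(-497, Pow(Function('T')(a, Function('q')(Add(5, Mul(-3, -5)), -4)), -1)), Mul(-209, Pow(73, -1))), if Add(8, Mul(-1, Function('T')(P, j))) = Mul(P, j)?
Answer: Rational(-23529, 365) ≈ -64.463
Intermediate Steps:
Function('q')(J, S) = Rational(3, 4) (Function('q')(J, S) = Mul(Rational(1, 4), 3) = Rational(3, 4))
a = Rational(-1, 11) ≈ -0.090909
Function('T')(P, j) = Add(8, Mul(-1, P, j)) (Function('T')(P, j) = Add(8, Mul(-1, Mul(P, j))) = Add(8, Mul(-1, P, j)))
Add(Mul(-497, Pow(Function('T')(a, Function('q')(Add(5, Mul(-3, -5)), -4)), -1)), Mul(-209, Pow(73, -1))) = Add(Mul(-497, Pow(Add(8, Mul(-1, Rational(-1, 11), Rational(3, 4))), -1)), Mul(-209, Pow(73, -1))) = Add(Mul(-497, Pow(Add(8, Rational(3, 44)), -1)), Mul(-209, Rational(1, 73))) = Add(Mul(-497, Pow(Rational(355, 44), -1)), Rational(-209, 73)) = Add(Mul(-497, Rational(44, 355)), Rational(-209, 73)) = Add(Rational(-308, 5), Rational(-209, 73)) = Rational(-23529, 365)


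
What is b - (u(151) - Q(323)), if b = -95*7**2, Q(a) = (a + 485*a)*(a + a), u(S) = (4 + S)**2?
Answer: 101379108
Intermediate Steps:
Q(a) = 972*a**2 (Q(a) = (486*a)*(2*a) = 972*a**2)
b = -4655 (b = -95*49 = -4655)
b - (u(151) - Q(323)) = -4655 - ((4 + 151)**2 - 972*323**2) = -4655 - (155**2 - 972*104329) = -4655 - (24025 - 1*101407788) = -4655 - (24025 - 101407788) = -4655 - 1*(-101383763) = -4655 + 101383763 = 101379108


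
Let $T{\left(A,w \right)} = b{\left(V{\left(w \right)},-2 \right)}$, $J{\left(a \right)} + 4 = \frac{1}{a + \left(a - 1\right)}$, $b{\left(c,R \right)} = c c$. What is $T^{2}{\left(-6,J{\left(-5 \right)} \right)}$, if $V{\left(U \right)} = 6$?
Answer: $1296$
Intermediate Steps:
$b{\left(c,R \right)} = c^{2}$
$J{\left(a \right)} = -4 + \frac{1}{-1 + 2 a}$ ($J{\left(a \right)} = -4 + \frac{1}{a + \left(a - 1\right)} = -4 + \frac{1}{a + \left(-1 + a\right)} = -4 + \frac{1}{-1 + 2 a}$)
$T{\left(A,w \right)} = 36$ ($T{\left(A,w \right)} = 6^{2} = 36$)
$T^{2}{\left(-6,J{\left(-5 \right)} \right)} = 36^{2} = 1296$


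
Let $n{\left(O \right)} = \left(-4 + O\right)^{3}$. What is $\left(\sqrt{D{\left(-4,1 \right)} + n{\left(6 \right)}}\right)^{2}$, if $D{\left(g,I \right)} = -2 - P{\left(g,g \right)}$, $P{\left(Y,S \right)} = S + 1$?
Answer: $9$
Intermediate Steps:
$P{\left(Y,S \right)} = 1 + S$
$D{\left(g,I \right)} = -3 - g$ ($D{\left(g,I \right)} = -2 - \left(1 + g\right) = -3 - g$)
$\left(\sqrt{D{\left(-4,1 \right)} + n{\left(6 \right)}}\right)^{2} = \left(\sqrt{\left(-3 - -4\right) + \left(-4 + 6\right)^{3}}\right)^{2} = \left(\sqrt{\left(-3 + 4\right) + 2^{3}}\right)^{2} = \left(\sqrt{1 + 8}\right)^{2} = \left(\sqrt{9}\right)^{2} = 3^{2} = 9$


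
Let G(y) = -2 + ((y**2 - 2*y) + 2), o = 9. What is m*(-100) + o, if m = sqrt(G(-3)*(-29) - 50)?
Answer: 9 - 100*I*sqrt(485) ≈ 9.0 - 2202.3*I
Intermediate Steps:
G(y) = y**2 - 2*y (G(y) = -2 + (2 + y**2 - 2*y) = y**2 - 2*y)
m = I*sqrt(485) (m = sqrt(-3*(-2 - 3)*(-29) - 50) = sqrt(-3*(-5)*(-29) - 50) = sqrt(15*(-29) - 50) = sqrt(-435 - 50) = sqrt(-485) = I*sqrt(485) ≈ 22.023*I)
m*(-100) + o = (I*sqrt(485))*(-100) + 9 = -100*I*sqrt(485) + 9 = 9 - 100*I*sqrt(485)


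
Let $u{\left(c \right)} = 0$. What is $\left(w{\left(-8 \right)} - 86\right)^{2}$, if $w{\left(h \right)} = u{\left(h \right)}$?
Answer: $7396$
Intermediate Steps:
$w{\left(h \right)} = 0$
$\left(w{\left(-8 \right)} - 86\right)^{2} = \left(0 - 86\right)^{2} = \left(-86\right)^{2} = 7396$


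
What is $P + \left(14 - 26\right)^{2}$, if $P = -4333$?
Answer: $-4189$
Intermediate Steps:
$P + \left(14 - 26\right)^{2} = -4333 + \left(14 - 26\right)^{2} = -4333 + \left(-12\right)^{2} = -4333 + 144 = -4189$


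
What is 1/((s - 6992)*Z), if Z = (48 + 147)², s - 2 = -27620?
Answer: -1/1316045250 ≈ -7.5985e-10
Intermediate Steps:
s = -27618 (s = 2 - 27620 = -27618)
Z = 38025 (Z = 195² = 38025)
1/((s - 6992)*Z) = 1/(-27618 - 6992*38025) = (1/38025)/(-34610) = -1/34610*1/38025 = -1/1316045250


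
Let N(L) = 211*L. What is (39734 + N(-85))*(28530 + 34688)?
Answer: 1378089182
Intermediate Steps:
(39734 + N(-85))*(28530 + 34688) = (39734 + 211*(-85))*(28530 + 34688) = (39734 - 17935)*63218 = 21799*63218 = 1378089182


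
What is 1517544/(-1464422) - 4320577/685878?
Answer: -3683999027563/502207416258 ≈ -7.3356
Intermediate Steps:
1517544/(-1464422) - 4320577/685878 = 1517544*(-1/1464422) - 4320577*1/685878 = -758772/732211 - 4320577/685878 = -3683999027563/502207416258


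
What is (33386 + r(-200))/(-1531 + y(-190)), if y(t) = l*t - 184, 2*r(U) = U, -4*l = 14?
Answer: -16643/525 ≈ -31.701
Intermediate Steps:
l = -7/2 (l = -1/4*14 = -7/2 ≈ -3.5000)
r(U) = U/2
y(t) = -184 - 7*t/2 (y(t) = -7*t/2 - 184 = -184 - 7*t/2)
(33386 + r(-200))/(-1531 + y(-190)) = (33386 + (1/2)*(-200))/(-1531 + (-184 - 7/2*(-190))) = (33386 - 100)/(-1531 + (-184 + 665)) = 33286/(-1531 + 481) = 33286/(-1050) = 33286*(-1/1050) = -16643/525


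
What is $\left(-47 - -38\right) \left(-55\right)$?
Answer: $495$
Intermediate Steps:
$\left(-47 - -38\right) \left(-55\right) = \left(-47 + \left(-22 + 60\right)\right) \left(-55\right) = \left(-47 + 38\right) \left(-55\right) = \left(-9\right) \left(-55\right) = 495$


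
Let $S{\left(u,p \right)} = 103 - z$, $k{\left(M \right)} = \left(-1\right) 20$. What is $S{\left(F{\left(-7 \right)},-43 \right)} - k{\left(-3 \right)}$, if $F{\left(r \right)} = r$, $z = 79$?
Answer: $44$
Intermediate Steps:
$k{\left(M \right)} = -20$
$S{\left(u,p \right)} = 24$ ($S{\left(u,p \right)} = 103 - 79 = 24$)
$S{\left(F{\left(-7 \right)},-43 \right)} - k{\left(-3 \right)} = 24 - -20 = 24 + 20 = 44$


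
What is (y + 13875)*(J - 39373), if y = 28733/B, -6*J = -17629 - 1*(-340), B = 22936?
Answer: -23227987991539/45872 ≈ -5.0637e+8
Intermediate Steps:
J = 5763/2 (J = -(-17629 - 1*(-340))/6 = -(-17629 + 340)/6 = -1/6*(-17289) = 5763/2 ≈ 2881.5)
y = 28733/22936 ≈ 1.2527
(y + 13875)*(J - 39373) = (28733/22936 + 13875)*(5763/2 - 39373) = (318265733/22936)*(-72983/2) = -23227987991539/45872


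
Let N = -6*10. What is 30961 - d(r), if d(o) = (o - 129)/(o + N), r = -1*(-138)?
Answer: 804983/26 ≈ 30961.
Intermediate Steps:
N = -60
r = 138
d(o) = (-129 + o)/(-60 + o) (d(o) = (o - 129)/(o - 60) = (-129 + o)/(-60 + o))
30961 - d(r) = 30961 - (-129 + 138)/(-60 + 138) = 30961 - 9/78 = 30961 - 1*3/26 = 30961 - 3/26 = 804983/26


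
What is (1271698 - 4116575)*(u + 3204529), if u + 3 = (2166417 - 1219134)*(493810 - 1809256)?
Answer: 3544991069768010884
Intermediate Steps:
u = -1246099633221 (u = -3 + (2166417 - 1219134)*(493810 - 1809256) = -3 + 947283*(-1315446) = -3 - 1246099633218 = -1246099633221)
(1271698 - 4116575)*(u + 3204529) = (1271698 - 4116575)*(-1246099633221 + 3204529) = -2844877*(-1246096428692) = 3544991069768010884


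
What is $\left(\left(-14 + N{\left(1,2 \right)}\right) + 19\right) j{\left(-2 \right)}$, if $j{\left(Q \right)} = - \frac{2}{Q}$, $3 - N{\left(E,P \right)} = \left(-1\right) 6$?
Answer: $14$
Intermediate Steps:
$N{\left(E,P \right)} = 9$ ($N{\left(E,P \right)} = 3 - \left(-1\right) 6 = 3 - -6 = 3 + 6 = 9$)
$\left(\left(-14 + N{\left(1,2 \right)}\right) + 19\right) j{\left(-2 \right)} = \left(\left(-14 + 9\right) + 19\right) \left(- \frac{2}{-2}\right) = \left(-5 + 19\right) \left(\left(-2\right) \left(- \frac{1}{2}\right)\right) = 14 \cdot 1 = 14$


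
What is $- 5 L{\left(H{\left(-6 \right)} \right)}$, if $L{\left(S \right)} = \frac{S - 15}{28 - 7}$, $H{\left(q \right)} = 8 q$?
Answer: $15$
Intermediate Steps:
$L{\left(S \right)} = - \frac{5}{7} + \frac{S}{21}$ ($L{\left(S \right)} = \frac{-15 + S}{21} = \left(-15 + S\right) \frac{1}{21} = - \frac{5}{7} + \frac{S}{21}$)
$- 5 L{\left(H{\left(-6 \right)} \right)} = - 5 \left(- \frac{5}{7} + \frac{8 \left(-6\right)}{21}\right) = - 5 \left(- \frac{5}{7} + \frac{1}{21} \left(-48\right)\right) = - 5 \left(- \frac{5}{7} - \frac{16}{7}\right) = \left(-5\right) \left(-3\right) = 15$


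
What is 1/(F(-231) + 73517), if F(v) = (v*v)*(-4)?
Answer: -1/139927 ≈ -7.1466e-6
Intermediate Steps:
F(v) = -4*v**2 (F(v) = v**2*(-4) = -4*v**2)
1/(F(-231) + 73517) = 1/(-4*(-231)**2 + 73517) = 1/(-4*53361 + 73517) = 1/(-213444 + 73517) = 1/(-139927) = -1/139927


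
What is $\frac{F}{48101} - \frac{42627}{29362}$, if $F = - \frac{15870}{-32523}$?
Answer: $- \frac{22228245461027}{15311194873642} \approx -1.4518$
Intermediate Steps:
$F = \frac{5290}{10841}$ ($F = \left(-15870\right) \left(- \frac{1}{32523}\right) = \frac{5290}{10841} \approx 0.48796$)
$\frac{F}{48101} - \frac{42627}{29362} = \frac{5290}{10841 \cdot 48101} - \frac{42627}{29362} = \frac{5290}{10841} \cdot \frac{1}{48101} - \frac{42627}{29362} = \frac{5290}{521462941} - \frac{42627}{29362} = - \frac{22228245461027}{15311194873642}$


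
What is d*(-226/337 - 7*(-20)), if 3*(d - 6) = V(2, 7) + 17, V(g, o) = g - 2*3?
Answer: 1455574/1011 ≈ 1439.7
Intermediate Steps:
V(g, o) = -6 + g (V(g, o) = g - 6 = -6 + g)
d = 31/3 (d = 6 + ((-6 + 2) + 17)/3 = 6 + (-4 + 17)/3 = 6 + (1/3)*13 = 6 + 13/3 = 31/3 ≈ 10.333)
d*(-226/337 - 7*(-20)) = 31*(-226/337 - 7*(-20))/3 = 31*(-226*1/337 - 1*(-140))/3 = 31*(-226/337 + 140)/3 = (31/3)*(46954/337) = 1455574/1011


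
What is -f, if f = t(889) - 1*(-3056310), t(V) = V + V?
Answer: -3058088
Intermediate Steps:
t(V) = 2*V
f = 3058088 (f = 2*889 - 1*(-3056310) = 1778 + 3056310 = 3058088)
-f = -1*3058088 = -3058088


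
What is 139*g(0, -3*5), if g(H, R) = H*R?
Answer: 0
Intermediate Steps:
139*g(0, -3*5) = 139*(0*(-3*5)) = 139*(0*(-15)) = 139*0 = 0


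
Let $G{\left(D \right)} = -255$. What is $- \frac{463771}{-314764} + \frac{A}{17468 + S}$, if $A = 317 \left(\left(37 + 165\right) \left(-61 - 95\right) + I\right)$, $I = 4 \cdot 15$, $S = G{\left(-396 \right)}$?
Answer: $- \frac{3130303582753}{5418032732} \approx -577.76$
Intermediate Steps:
$S = -255$
$I = 60$
$A = -9970284$ ($A = 317 \left(\left(37 + 165\right) \left(-61 - 95\right) + 60\right) = 317 \left(202 \left(-156\right) + 60\right) = 317 \left(-31512 + 60\right) = 317 \left(-31452\right) = -9970284$)
$- \frac{463771}{-314764} + \frac{A}{17468 + S} = - \frac{463771}{-314764} - \frac{9970284}{17468 - 255} = \left(-463771\right) \left(- \frac{1}{314764}\right) - \frac{9970284}{17213} = \frac{463771}{314764} - \frac{9970284}{17213} = - \frac{3130303582753}{5418032732}$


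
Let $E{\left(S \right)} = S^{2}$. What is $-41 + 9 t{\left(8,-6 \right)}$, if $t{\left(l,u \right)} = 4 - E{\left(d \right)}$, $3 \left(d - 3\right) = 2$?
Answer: $-126$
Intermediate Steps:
$d = \frac{11}{3}$ ($d = 3 + \frac{1}{3} \cdot 2 = 3 + \frac{2}{3} = \frac{11}{3} \approx 3.6667$)
$t{\left(l,u \right)} = - \frac{85}{9}$ ($t{\left(l,u \right)} = 4 - \left(\frac{11}{3}\right)^{2} = 4 - \frac{121}{9} = - \frac{85}{9}$)
$-41 + 9 t{\left(8,-6 \right)} = -41 + 9 \left(- \frac{85}{9}\right) = -41 - 85 = -126$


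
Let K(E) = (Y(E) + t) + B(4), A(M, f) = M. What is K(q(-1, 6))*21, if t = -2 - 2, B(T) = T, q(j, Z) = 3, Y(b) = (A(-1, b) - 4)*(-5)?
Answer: 525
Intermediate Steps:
Y(b) = 25 (Y(b) = (-1 - 4)*(-5) = -5*(-5) = 25)
t = -4
K(E) = 25 (K(E) = (25 - 4) + 4 = 21 + 4 = 25)
K(q(-1, 6))*21 = 25*21 = 525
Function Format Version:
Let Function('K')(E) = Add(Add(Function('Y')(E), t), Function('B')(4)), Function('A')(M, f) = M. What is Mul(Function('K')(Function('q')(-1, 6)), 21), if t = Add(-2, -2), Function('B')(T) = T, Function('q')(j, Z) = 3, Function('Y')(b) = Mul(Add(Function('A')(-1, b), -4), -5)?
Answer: 525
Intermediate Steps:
Function('Y')(b) = 25 (Function('Y')(b) = Mul(Add(-1, -4), -5) = Mul(-5, -5) = 25)
t = -4
Function('K')(E) = 25 (Function('K')(E) = Add(Add(25, -4), 4) = Add(21, 4) = 25)
Mul(Function('K')(Function('q')(-1, 6)), 21) = Mul(25, 21) = 525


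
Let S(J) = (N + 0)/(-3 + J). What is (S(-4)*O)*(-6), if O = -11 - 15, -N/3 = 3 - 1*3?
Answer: 0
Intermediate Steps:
N = 0 (N = -3*(3 - 1*3) = -3*(3 - 3) = -3*0 = 0)
O = -26
S(J) = 0 (S(J) = (0 + 0)/(-3 + J) = 0/(-3 + J) = 0)
(S(-4)*O)*(-6) = (0*(-26))*(-6) = 0*(-6) = 0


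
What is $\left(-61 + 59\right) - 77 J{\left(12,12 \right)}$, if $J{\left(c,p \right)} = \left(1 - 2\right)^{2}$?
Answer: $-79$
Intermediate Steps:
$J{\left(c,p \right)} = 1$ ($J{\left(c,p \right)} = \left(-1\right)^{2} = 1$)
$\left(-61 + 59\right) - 77 J{\left(12,12 \right)} = \left(-61 + 59\right) - 77 = -2 - 77 = -79$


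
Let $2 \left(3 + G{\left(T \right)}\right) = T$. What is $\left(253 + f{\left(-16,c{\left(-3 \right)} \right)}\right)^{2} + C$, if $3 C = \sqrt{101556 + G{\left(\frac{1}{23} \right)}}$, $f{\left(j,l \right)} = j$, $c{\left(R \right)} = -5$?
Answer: $56169 + \frac{\sqrt{214886194}}{138} \approx 56275.0$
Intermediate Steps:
$G{\left(T \right)} = -3 + \frac{T}{2}$
$C = \frac{\sqrt{214886194}}{138}$ ($C = \frac{\sqrt{101556 - \left(3 - \frac{1}{2 \cdot 23}\right)}}{3} = \frac{\sqrt{101556 + \left(-3 + \frac{1}{2} \cdot \frac{1}{23}\right)}}{3} = \frac{\sqrt{101556 + \left(-3 + \frac{1}{46}\right)}}{3} = \frac{\sqrt{101556 - \frac{137}{46}}}{3} = \frac{\sqrt{\frac{4671439}{46}}}{3} = \frac{\frac{1}{46} \sqrt{214886194}}{3} = \frac{\sqrt{214886194}}{138} \approx 106.22$)
$\left(253 + f{\left(-16,c{\left(-3 \right)} \right)}\right)^{2} + C = \left(253 - 16\right)^{2} + \frac{\sqrt{214886194}}{138} = 237^{2} + \frac{\sqrt{214886194}}{138} = 56169 + \frac{\sqrt{214886194}}{138}$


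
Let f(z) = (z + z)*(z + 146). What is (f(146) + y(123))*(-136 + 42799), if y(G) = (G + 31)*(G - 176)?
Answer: 3289402626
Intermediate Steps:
f(z) = 2*z*(146 + z) (f(z) = (2*z)*(146 + z) = 2*z*(146 + z))
y(G) = (-176 + G)*(31 + G) (y(G) = (31 + G)*(-176 + G) = (-176 + G)*(31 + G))
(f(146) + y(123))*(-136 + 42799) = (2*146*(146 + 146) + (-5456 + 123**2 - 145*123))*(-136 + 42799) = (2*146*292 + (-5456 + 15129 - 17835))*42663 = (85264 - 8162)*42663 = 77102*42663 = 3289402626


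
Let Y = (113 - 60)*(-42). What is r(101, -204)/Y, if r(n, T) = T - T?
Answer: 0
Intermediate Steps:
Y = -2226 (Y = 53*(-42) = -2226)
r(n, T) = 0
r(101, -204)/Y = 0/(-2226) = 0*(-1/2226) = 0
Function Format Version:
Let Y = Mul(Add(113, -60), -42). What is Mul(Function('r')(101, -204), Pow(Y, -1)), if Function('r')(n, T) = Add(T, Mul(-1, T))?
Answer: 0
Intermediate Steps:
Y = -2226 (Y = Mul(53, -42) = -2226)
Function('r')(n, T) = 0
Mul(Function('r')(101, -204), Pow(Y, -1)) = Mul(0, Pow(-2226, -1)) = Mul(0, Rational(-1, 2226)) = 0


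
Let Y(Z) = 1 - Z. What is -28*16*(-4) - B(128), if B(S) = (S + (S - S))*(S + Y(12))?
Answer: -13184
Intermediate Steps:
B(S) = S*(-11 + S) (B(S) = (S + (S - S))*(S + (1 - 1*12)) = (S + 0)*(S + (1 - 12)) = S*(S - 11) = S*(-11 + S))
-28*16*(-4) - B(128) = -28*16*(-4) - 128*(-11 + 128) = -448*(-4) - 128*117 = 1792 - 1*14976 = 1792 - 14976 = -13184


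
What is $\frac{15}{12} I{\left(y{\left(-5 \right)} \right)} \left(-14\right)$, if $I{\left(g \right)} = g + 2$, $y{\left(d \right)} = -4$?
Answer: $35$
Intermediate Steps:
$I{\left(g \right)} = 2 + g$
$\frac{15}{12} I{\left(y{\left(-5 \right)} \right)} \left(-14\right) = \frac{15}{12} \left(2 - 4\right) \left(-14\right) = 15 \cdot \frac{1}{12} \left(-2\right) \left(-14\right) = \frac{5}{4} \left(-2\right) \left(-14\right) = \left(- \frac{5}{2}\right) \left(-14\right) = 35$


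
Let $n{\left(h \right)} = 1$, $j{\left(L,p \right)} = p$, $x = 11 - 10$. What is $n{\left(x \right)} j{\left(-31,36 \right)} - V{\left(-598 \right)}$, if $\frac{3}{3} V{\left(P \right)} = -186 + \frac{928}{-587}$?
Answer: $\frac{131242}{587} \approx 223.58$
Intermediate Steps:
$x = 1$
$V{\left(P \right)} = - \frac{110110}{587}$ ($V{\left(P \right)} = -186 + \frac{928}{-587} = -186 + 928 \left(- \frac{1}{587}\right) = -186 - \frac{928}{587} = - \frac{110110}{587}$)
$n{\left(x \right)} j{\left(-31,36 \right)} - V{\left(-598 \right)} = 1 \cdot 36 - - \frac{110110}{587} = 36 + \frac{110110}{587} = \frac{131242}{587}$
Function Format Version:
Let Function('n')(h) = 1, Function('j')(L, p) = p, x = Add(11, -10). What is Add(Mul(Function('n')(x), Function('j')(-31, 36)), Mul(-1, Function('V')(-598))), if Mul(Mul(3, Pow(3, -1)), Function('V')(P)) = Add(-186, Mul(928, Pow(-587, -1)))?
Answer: Rational(131242, 587) ≈ 223.58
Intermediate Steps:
x = 1
Function('V')(P) = Rational(-110110, 587) (Function('V')(P) = Add(-186, Mul(928, Pow(-587, -1))) = Add(-186, Mul(928, Rational(-1, 587))) = Add(-186, Rational(-928, 587)) = Rational(-110110, 587))
Add(Mul(Function('n')(x), Function('j')(-31, 36)), Mul(-1, Function('V')(-598))) = Add(Mul(1, 36), Mul(-1, Rational(-110110, 587))) = Add(36, Rational(110110, 587)) = Rational(131242, 587)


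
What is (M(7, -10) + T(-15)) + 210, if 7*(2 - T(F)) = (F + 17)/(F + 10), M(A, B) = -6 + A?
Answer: 7457/35 ≈ 213.06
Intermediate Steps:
T(F) = 2 - (17 + F)/(7*(10 + F)) (T(F) = 2 - (F + 17)/(7*(F + 10)) = 2 - (17 + F)/(7*(10 + F)))
(M(7, -10) + T(-15)) + 210 = ((-6 + 7) + (123 + 13*(-15))/(7*(10 - 15))) + 210 = (1 + (⅐)*(123 - 195)/(-5)) + 210 = (1 + (⅐)*(-⅕)*(-72)) + 210 = (1 + 72/35) + 210 = 107/35 + 210 = 7457/35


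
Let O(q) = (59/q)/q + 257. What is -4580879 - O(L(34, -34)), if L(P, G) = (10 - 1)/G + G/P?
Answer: -8470588668/1849 ≈ -4.5812e+6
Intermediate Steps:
L(P, G) = 9/G + G/P
O(q) = 257 + 59/q**2 (O(q) = 59/q**2 + 257 = 257 + 59/q**2)
-4580879 - O(L(34, -34)) = -4580879 - (257 + 59/(9/(-34) - 34/34)**2) = -4580879 - (257 + 59/(9*(-1/34) - 34*1/34)**2) = -4580879 - (257 + 59/(-9/34 - 1)**2) = -4580879 - (257 + 59/(-43/34)**2) = -4580879 - (257 + 59*(1156/1849)) = -4580879 - (257 + 68204/1849) = -4580879 - 1*543397/1849 = -4580879 - 543397/1849 = -8470588668/1849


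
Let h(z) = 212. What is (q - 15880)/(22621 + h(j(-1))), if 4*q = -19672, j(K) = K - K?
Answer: -20798/22833 ≈ -0.91087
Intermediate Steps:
j(K) = 0
q = -4918 (q = (¼)*(-19672) = -4918)
(q - 15880)/(22621 + h(j(-1))) = (-4918 - 15880)/(22621 + 212) = -20798/22833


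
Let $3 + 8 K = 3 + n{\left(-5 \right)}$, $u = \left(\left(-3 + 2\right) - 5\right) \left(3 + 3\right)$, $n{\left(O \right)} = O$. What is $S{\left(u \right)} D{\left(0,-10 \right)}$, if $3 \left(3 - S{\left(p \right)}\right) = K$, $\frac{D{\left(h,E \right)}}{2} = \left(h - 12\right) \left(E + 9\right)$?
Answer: $77$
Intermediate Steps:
$D{\left(h,E \right)} = 2 \left(-12 + h\right) \left(9 + E\right)$ ($D{\left(h,E \right)} = 2 \left(h - 12\right) \left(E + 9\right) = 2 \left(-12 + h\right) \left(9 + E\right)$)
$u = -36$ ($u = \left(-1 - 5\right) 6 = \left(-6\right) 6 = -36$)
$K = - \frac{5}{8}$ ($K = - \frac{3}{8} + \frac{3 - 5}{8} = - \frac{3}{8} + \frac{1}{8} \left(-2\right) = - \frac{3}{8} - \frac{1}{4} = - \frac{5}{8} \approx -0.625$)
$S{\left(p \right)} = \frac{77}{24}$ ($S{\left(p \right)} = 3 - - \frac{5}{24} = 3 + \frac{5}{24} = \frac{77}{24}$)
$S{\left(u \right)} D{\left(0,-10 \right)} = \frac{77 \left(-216 - -240 + 18 \cdot 0 + 2 \left(-10\right) 0\right)}{24} = \frac{77 \left(-216 + 240 + 0 + 0\right)}{24} = \frac{77}{24} \cdot 24 = 77$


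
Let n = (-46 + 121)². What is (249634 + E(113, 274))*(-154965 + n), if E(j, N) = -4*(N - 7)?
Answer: -37120846440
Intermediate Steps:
E(j, N) = 28 - 4*N (E(j, N) = -4*(-7 + N) = 28 - 4*N)
n = 5625 (n = 75² = 5625)
(249634 + E(113, 274))*(-154965 + n) = (249634 + (28 - 4*274))*(-154965 + 5625) = (249634 + (28 - 1096))*(-149340) = (249634 - 1068)*(-149340) = 248566*(-149340) = -37120846440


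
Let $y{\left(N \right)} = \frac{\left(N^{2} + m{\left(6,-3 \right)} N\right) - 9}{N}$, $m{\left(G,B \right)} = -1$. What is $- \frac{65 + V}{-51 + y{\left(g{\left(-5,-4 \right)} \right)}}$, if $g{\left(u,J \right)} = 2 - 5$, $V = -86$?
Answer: $- \frac{21}{52} \approx -0.40385$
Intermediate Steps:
$g{\left(u,J \right)} = -3$
$y{\left(N \right)} = \frac{-9 + N^{2} - N}{N}$ ($y{\left(N \right)} = \frac{\left(N^{2} - N\right) - 9}{N} = \frac{-9 + N^{2} - N}{N}$)
$- \frac{65 + V}{-51 + y{\left(g{\left(-5,-4 \right)} \right)}} = - \frac{65 - 86}{-51 - \left(4 - 3\right)} = - \frac{-21}{-51 - 1} = - \frac{-21}{-52} = - \frac{\left(-21\right) \left(-1\right)}{52} = \left(-1\right) \frac{21}{52} = - \frac{21}{52}$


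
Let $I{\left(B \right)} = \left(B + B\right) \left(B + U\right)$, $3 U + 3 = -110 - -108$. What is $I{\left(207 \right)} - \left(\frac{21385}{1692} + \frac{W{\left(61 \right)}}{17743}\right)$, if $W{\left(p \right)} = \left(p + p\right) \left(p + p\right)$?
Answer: $\frac{54290081095}{638748} \approx 84995.0$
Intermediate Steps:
$W{\left(p \right)} = 4 p^{2}$ ($W{\left(p \right)} = 2 p 2 p = 4 p^{2}$)
$U = - \frac{5}{3}$ ($U = -1 + \frac{-110 - -108}{3} = -1 + \frac{-110 + 108}{3} = -1 + \frac{1}{3} \left(-2\right) = -1 - \frac{2}{3} = - \frac{5}{3} \approx -1.6667$)
$I{\left(B \right)} = 2 B \left(- \frac{5}{3} + B\right)$ ($I{\left(B \right)} = \left(B + B\right) \left(B - \frac{5}{3}\right) = 2 B \left(- \frac{5}{3} + B\right)$)
$I{\left(207 \right)} - \left(\frac{21385}{1692} + \frac{W{\left(61 \right)}}{17743}\right) = \frac{2}{3} \cdot 207 \left(-5 + 3 \cdot 207\right) - \left(\frac{21385}{1692} + \frac{4 \cdot 61^{2}}{17743}\right) = \frac{2}{3} \cdot 207 \left(-5 + 621\right) - \left(21385 \cdot \frac{1}{1692} + 4 \cdot 3721 \cdot \frac{1}{17743}\right) = \frac{2}{3} \cdot 207 \cdot 616 - \left(\frac{455}{36} + 14884 \cdot \frac{1}{17743}\right) = 85008 - \left(\frac{455}{36} + \frac{14884}{17743}\right) = 85008 - \frac{8608889}{638748} = \frac{54290081095}{638748}$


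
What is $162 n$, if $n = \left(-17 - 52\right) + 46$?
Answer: $-3726$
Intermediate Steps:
$n = -23$ ($n = -69 + 46 = -23$)
$162 n = 162 \left(-23\right) = -3726$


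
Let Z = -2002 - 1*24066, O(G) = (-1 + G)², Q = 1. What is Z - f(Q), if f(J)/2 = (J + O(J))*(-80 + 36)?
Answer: -25980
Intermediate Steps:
f(J) = -88*J - 88*(-1 + J)² (f(J) = 2*((J + (-1 + J)²)*(-80 + 36)) = 2*((J + (-1 + J)²)*(-44)) = 2*(-44*J - 44*(-1 + J)²) = -88*J - 88*(-1 + J)²)
Z = -26068 (Z = -2002 - 24066 = -26068)
Z - f(Q) = -26068 - (-88 - 88*1² + 88*1) = -26068 - (-88 - 88*1 + 88) = -26068 - (-88 - 88 + 88) = -26068 - 1*(-88) = -26068 + 88 = -25980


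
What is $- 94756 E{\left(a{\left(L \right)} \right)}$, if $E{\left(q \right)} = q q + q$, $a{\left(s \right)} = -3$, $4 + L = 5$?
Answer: $-568536$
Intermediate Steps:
$L = 1$ ($L = -4 + 5 = 1$)
$E{\left(q \right)} = q + q^{2}$ ($E{\left(q \right)} = q^{2} + q = q + q^{2}$)
$- 94756 E{\left(a{\left(L \right)} \right)} = - 94756 \left(- 3 \left(1 - 3\right)\right) = - 94756 \left(\left(-3\right) \left(-2\right)\right) = \left(-94756\right) 6 = -568536$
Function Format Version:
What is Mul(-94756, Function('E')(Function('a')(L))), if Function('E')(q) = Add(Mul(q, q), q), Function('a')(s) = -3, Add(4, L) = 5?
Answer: -568536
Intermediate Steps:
L = 1 (L = Add(-4, 5) = 1)
Function('E')(q) = Add(q, Pow(q, 2)) (Function('E')(q) = Add(Pow(q, 2), q) = Add(q, Pow(q, 2)))
Mul(-94756, Function('E')(Function('a')(L))) = Mul(-94756, Mul(-3, Add(1, -3))) = Mul(-94756, Mul(-3, -2)) = Mul(-94756, 6) = -568536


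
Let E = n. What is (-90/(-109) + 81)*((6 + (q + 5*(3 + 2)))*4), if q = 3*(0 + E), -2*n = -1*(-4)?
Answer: 891900/109 ≈ 8182.6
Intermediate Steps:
n = -2 (n = -(-1)*(-4)/2 = -1/2*4 = -2)
E = -2
q = -6 (q = 3*(0 - 2) = 3*(-2) = -6)
(-90/(-109) + 81)*((6 + (q + 5*(3 + 2)))*4) = (-90/(-109) + 81)*((6 + (-6 + 5*(3 + 2)))*4) = (-90*(-1/109) + 81)*((6 + (-6 + 5*5))*4) = (90/109 + 81)*((6 + (-6 + 25))*4) = 8919*((6 + 19)*4)/109 = 8919*(25*4)/109 = (8919/109)*100 = 891900/109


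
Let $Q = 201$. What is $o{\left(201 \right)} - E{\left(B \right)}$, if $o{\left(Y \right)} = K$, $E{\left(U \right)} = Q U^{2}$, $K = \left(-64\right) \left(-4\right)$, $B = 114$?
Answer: $-2611940$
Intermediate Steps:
$K = 256$
$E{\left(U \right)} = 201 U^{2}$
$o{\left(Y \right)} = 256$
$o{\left(201 \right)} - E{\left(B \right)} = 256 - 201 \cdot 114^{2} = 256 - 201 \cdot 12996 = 256 - 2612196 = -2611940$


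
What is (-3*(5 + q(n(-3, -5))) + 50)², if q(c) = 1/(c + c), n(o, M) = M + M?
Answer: 494209/400 ≈ 1235.5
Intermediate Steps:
n(o, M) = 2*M
q(c) = 1/(2*c)
(-3*(5 + q(n(-3, -5))) + 50)² = (-3*(5 + 1/(2*((2*(-5))))) + 50)² = (-3*(5 + (½)/(-10)) + 50)² = (-3*(5 + (½)*(-⅒)) + 50)² = (-3*(5 - 1/20) + 50)² = (-3*99/20 + 50)² = (-297/20 + 50)² = (703/20)² = 494209/400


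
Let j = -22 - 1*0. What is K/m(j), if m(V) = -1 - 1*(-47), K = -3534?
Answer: -1767/23 ≈ -76.826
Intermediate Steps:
j = -22 (j = -22 + 0 = -22)
m(V) = 46 (m(V) = -1 + 47 = 46)
K/m(j) = -3534/46 = -3534*1/46 = -1767/23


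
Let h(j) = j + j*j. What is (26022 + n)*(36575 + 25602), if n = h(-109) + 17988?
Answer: 3468357414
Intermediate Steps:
h(j) = j + j**2
n = 29760 (n = -109*(1 - 109) + 17988 = -109*(-108) + 17988 = 11772 + 17988 = 29760)
(26022 + n)*(36575 + 25602) = (26022 + 29760)*(36575 + 25602) = 55782*62177 = 3468357414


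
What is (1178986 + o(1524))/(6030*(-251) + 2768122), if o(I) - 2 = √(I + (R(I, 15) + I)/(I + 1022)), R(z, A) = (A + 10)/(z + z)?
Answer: 294747/313648 + √3540996093/1911998208 ≈ 0.93977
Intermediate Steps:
R(z, A) = (10 + A)/(2*z) (R(z, A) = (10 + A)/((2*z)) = (10 + A)*(1/(2*z)) = (10 + A)/(2*z))
o(I) = 2 + √(I + (I + 25/(2*I))/(1022 + I)) (o(I) = 2 + √(I + ((10 + 15)/(2*I) + I)/(I + 1022)) = 2 + √(I + ((½)*25/I + I)/(1022 + I)) = 2 + √(I + (25/(2*I) + I)/(1022 + I)) = 2 + √(I + (I + 25/(2*I))/(1022 + I)))
(1178986 + o(1524))/(6030*(-251) + 2768122) = (1178986 + (2 + √2*√((25/1524 + 2*1524*(1023 + 1524))/(1022 + 1524))/2))/(6030*(-251) + 2768122) = (1178986 + (2 + √2*√((25*(1/1524) + 2*1524*2547)/2546)/2))/(-1513530 + 2768122) = (1178986 + (2 + √2*√((25/1524 + 7763256)/2546)/2))/1254592 = (1178986 + (2 + √2*√((1/2546)*(11831202169/1524))/2))*(1/1254592) = (1178986 + (2 + √2*√(9293953/3048)/2))*(1/1254592) = (1178986 + (2 + √2*(√7081992186/1524)/2))*(1/1254592) = (1178986 + (2 + √3540996093/1524))*(1/1254592) = (1178988 + √3540996093/1524)*(1/1254592) = 294747/313648 + √3540996093/1911998208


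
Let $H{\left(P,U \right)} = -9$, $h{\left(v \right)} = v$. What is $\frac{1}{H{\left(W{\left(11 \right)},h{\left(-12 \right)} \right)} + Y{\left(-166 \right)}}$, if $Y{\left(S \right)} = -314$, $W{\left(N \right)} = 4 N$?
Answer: $- \frac{1}{323} \approx -0.003096$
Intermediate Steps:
$\frac{1}{H{\left(W{\left(11 \right)},h{\left(-12 \right)} \right)} + Y{\left(-166 \right)}} = \frac{1}{-9 - 314} = \frac{1}{-323} = - \frac{1}{323}$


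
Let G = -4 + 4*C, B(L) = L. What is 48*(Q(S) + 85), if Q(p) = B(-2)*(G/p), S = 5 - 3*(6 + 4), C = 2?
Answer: 102384/25 ≈ 4095.4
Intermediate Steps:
G = 4 (G = -4 + 4*2 = -4 + 8 = 4)
S = -25 (S = 5 - 3*10 = 5 - 30 = -25)
Q(p) = -8/p
48*(Q(S) + 85) = 48*(-8/(-25) + 85) = 48*(-8*(-1/25) + 85) = 48*(8/25 + 85) = 48*(2133/25) = 102384/25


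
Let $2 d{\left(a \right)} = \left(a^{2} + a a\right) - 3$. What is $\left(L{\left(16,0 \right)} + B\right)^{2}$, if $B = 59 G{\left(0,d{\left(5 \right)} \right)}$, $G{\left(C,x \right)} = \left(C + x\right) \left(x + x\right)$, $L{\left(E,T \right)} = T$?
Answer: $\frac{16986169561}{4} \approx 4.2465 \cdot 10^{9}$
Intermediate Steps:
$d{\left(a \right)} = - \frac{3}{2} + a^{2}$ ($d{\left(a \right)} = \frac{\left(a^{2} + a a\right) - 3}{2} = \frac{\left(a^{2} + a^{2}\right) - 3}{2} = \frac{2 a^{2} - 3}{2} = \frac{-3 + 2 a^{2}}{2} = - \frac{3}{2} + a^{2}$)
$G{\left(C,x \right)} = 2 x \left(C + x\right)$ ($G{\left(C,x \right)} = \left(C + x\right) 2 x = 2 x \left(C + x\right)$)
$B = \frac{130331}{2}$ ($B = 59 \cdot 2 \left(- \frac{3}{2} + 5^{2}\right) \left(0 - \left(\frac{3}{2} - 5^{2}\right)\right) = 59 \cdot 2 \left(- \frac{3}{2} + 25\right) \left(0 + \left(- \frac{3}{2} + 25\right)\right) = 59 \cdot 2 \cdot \frac{47}{2} \left(0 + \frac{47}{2}\right) = 59 \cdot 2 \cdot \frac{47}{2} \cdot \frac{47}{2} = 59 \cdot \frac{2209}{2} = \frac{130331}{2} \approx 65166.0$)
$\left(L{\left(16,0 \right)} + B\right)^{2} = \left(0 + \frac{130331}{2}\right)^{2} = \left(\frac{130331}{2}\right)^{2} = \frac{16986169561}{4}$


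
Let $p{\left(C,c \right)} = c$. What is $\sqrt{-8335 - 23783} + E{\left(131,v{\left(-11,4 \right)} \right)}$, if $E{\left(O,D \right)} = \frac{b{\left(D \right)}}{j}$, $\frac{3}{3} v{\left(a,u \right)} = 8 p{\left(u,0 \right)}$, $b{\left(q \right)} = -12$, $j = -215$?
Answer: $\frac{12}{215} + i \sqrt{32118} \approx 0.055814 + 179.21 i$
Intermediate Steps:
$v{\left(a,u \right)} = 0$ ($v{\left(a,u \right)} = 8 \cdot 0 = 0$)
$E{\left(O,D \right)} = \frac{12}{215}$ ($E{\left(O,D \right)} = - \frac{12}{-215} = \left(-12\right) \left(- \frac{1}{215}\right) = \frac{12}{215}$)
$\sqrt{-8335 - 23783} + E{\left(131,v{\left(-11,4 \right)} \right)} = \sqrt{-8335 - 23783} + \frac{12}{215} = \sqrt{-32118} + \frac{12}{215} = i \sqrt{32118} + \frac{12}{215} = \frac{12}{215} + i \sqrt{32118}$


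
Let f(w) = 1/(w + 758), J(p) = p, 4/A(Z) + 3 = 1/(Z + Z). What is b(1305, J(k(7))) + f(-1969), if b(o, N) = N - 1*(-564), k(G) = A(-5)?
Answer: 21124653/37541 ≈ 562.71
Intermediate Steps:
A(Z) = 4/(-3 + 1/(2*Z)) (A(Z) = 4/(-3 + 1/(Z + Z)) = 4/(-3 + 1/(2*Z)))
k(G) = -40/31 (k(G) = -8*(-5)/(-1 + 6*(-5)) = -8*(-5)/(-1 - 30) = -8*(-5)/(-31) = -8*(-5)*(-1/31) = -40/31)
b(o, N) = 564 + N (b(o, N) = N + 564 = 564 + N)
f(w) = 1/(758 + w)
b(1305, J(k(7))) + f(-1969) = (564 - 40/31) + 1/(758 - 1969) = 17444/31 + 1/(-1211) = 17444/31 - 1/1211 = 21124653/37541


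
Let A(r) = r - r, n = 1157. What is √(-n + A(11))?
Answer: I*√1157 ≈ 34.015*I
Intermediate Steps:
A(r) = 0
√(-n + A(11)) = √(-1*1157 + 0) = √(-1157 + 0) = √(-1157) = I*√1157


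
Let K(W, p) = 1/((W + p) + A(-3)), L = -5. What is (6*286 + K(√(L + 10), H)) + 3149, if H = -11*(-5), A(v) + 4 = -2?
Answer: 11656589/2396 - √5/2396 ≈ 4865.0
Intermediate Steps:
A(v) = -6 (A(v) = -4 - 2 = -6)
H = 55
K(W, p) = 1/(-6 + W + p) (K(W, p) = 1/((W + p) - 6) = 1/(-6 + W + p))
(6*286 + K(√(L + 10), H)) + 3149 = (6*286 + 1/(-6 + √(-5 + 10) + 55)) + 3149 = (1716 + 1/(-6 + √5 + 55)) + 3149 = (1716 + 1/(49 + √5)) + 3149 = 4865 + 1/(49 + √5)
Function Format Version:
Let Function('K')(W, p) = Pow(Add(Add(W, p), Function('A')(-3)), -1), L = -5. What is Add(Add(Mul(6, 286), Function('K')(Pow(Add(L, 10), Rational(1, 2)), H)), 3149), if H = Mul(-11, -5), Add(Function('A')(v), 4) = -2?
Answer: Add(Rational(11656589, 2396), Mul(Rational(-1, 2396), Pow(5, Rational(1, 2)))) ≈ 4865.0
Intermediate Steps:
Function('A')(v) = -6 (Function('A')(v) = Add(-4, -2) = -6)
H = 55
Function('K')(W, p) = Pow(Add(-6, W, p), -1) (Function('K')(W, p) = Pow(Add(Add(W, p), -6), -1) = Pow(Add(-6, W, p), -1))
Add(Add(Mul(6, 286), Function('K')(Pow(Add(L, 10), Rational(1, 2)), H)), 3149) = Add(Add(Mul(6, 286), Pow(Add(-6, Pow(Add(-5, 10), Rational(1, 2)), 55), -1)), 3149) = Add(Add(1716, Pow(Add(-6, Pow(5, Rational(1, 2)), 55), -1)), 3149) = Add(Add(1716, Pow(Add(49, Pow(5, Rational(1, 2))), -1)), 3149) = Add(4865, Pow(Add(49, Pow(5, Rational(1, 2))), -1))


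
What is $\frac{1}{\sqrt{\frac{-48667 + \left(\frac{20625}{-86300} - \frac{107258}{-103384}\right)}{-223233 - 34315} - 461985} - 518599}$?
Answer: $- \frac{1489580563040557348}{772496317378953209194577} - \frac{310 i \sqrt{39661483361696042259658195}}{772496317378953209194577} \approx -1.9283 \cdot 10^{-6} - 2.5273 \cdot 10^{-9} i$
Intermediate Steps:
$\frac{1}{\sqrt{\frac{-48667 + \left(\frac{20625}{-86300} - \frac{107258}{-103384}\right)}{-223233 - 34315} - 461985} - 518599} = \frac{1}{\sqrt{\frac{-48667 + \left(20625 \left(- \frac{1}{86300}\right) - - \frac{53629}{51692}\right)}{-257548} - 461985} - 518599} = \frac{1}{\sqrt{\left(-48667 + \left(- \frac{825}{3452} + \frac{53629}{51692}\right)\right) \left(- \frac{1}{257548}\right) - 461985} - 518599} = \frac{1}{\sqrt{\left(-48667 + \frac{8905088}{11152549}\right) \left(- \frac{1}{257548}\right) - 461985} - 518599} = \frac{1}{\sqrt{\left(- \frac{542752197095}{11152549}\right) \left(- \frac{1}{257548}\right) - 461985} - 518599} = \frac{1}{\sqrt{\frac{542752197095}{2872316689852} - 461985} - 518599} = \frac{1}{\sqrt{- \frac{1326966683209079125}{2872316689852}} - 518599} = \frac{1}{\frac{5 i \sqrt{39661483361696042259658195}}{46327688546} - 518599} = \frac{1}{-518599 + \frac{5 i \sqrt{39661483361696042259658195}}{46327688546}}$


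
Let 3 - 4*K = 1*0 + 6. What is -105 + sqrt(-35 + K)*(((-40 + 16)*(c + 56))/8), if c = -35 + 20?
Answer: -105 - 123*I*sqrt(143)/2 ≈ -105.0 - 735.43*I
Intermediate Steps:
K = -3/4 (K = 3/4 - (1*0 + 6)/4 = 3/4 - (0 + 6)/4 = 3/4 - 1/4*6 = 3/4 - 3/2 = -3/4 ≈ -0.75000)
c = -15
-105 + sqrt(-35 + K)*(((-40 + 16)*(c + 56))/8) = -105 + sqrt(-35 - 3/4)*(((-40 + 16)*(-15 + 56))/8) = -105 + sqrt(-143/4)*(-24*41*(1/8)) = -105 + (I*sqrt(143)/2)*(-984*1/8) = -105 + (I*sqrt(143)/2)*(-123) = -105 - 123*I*sqrt(143)/2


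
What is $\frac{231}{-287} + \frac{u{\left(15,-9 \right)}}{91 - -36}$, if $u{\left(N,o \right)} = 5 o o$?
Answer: $\frac{12414}{5207} \approx 2.3841$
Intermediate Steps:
$u{\left(N,o \right)} = 5 o^{2}$
$\frac{231}{-287} + \frac{u{\left(15,-9 \right)}}{91 - -36} = \frac{231}{-287} + \frac{5 \left(-9\right)^{2}}{91 - -36} = 231 \left(- \frac{1}{287}\right) + \frac{5 \cdot 81}{91 + 36} = - \frac{33}{41} + \frac{405}{127} = \frac{12414}{5207}$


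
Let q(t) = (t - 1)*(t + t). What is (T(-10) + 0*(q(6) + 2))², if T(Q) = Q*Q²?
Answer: 1000000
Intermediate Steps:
q(t) = 2*t*(-1 + t) (q(t) = (-1 + t)*(2*t) = 2*t*(-1 + t))
T(Q) = Q³
(T(-10) + 0*(q(6) + 2))² = ((-10)³ + 0*(2*6*(-1 + 6) + 2))² = (-1000 + 0*(2*6*5 + 2))² = (-1000 + 0*(60 + 2))² = (-1000 + 0*62)² = (-1000 + 0)² = (-1000)² = 1000000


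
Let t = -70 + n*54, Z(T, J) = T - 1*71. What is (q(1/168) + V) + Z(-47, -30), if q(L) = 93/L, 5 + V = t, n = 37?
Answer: 17429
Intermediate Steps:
Z(T, J) = -71 + T (Z(T, J) = T - 71 = -71 + T)
t = 1928 (t = -70 + 37*54 = -70 + 1998 = 1928)
V = 1923 (V = -5 + 1928 = 1923)
(q(1/168) + V) + Z(-47, -30) = (93/(1/168) + 1923) + (-71 - 47) = (93/(1/168) + 1923) - 118 = (93*168 + 1923) - 118 = (15624 + 1923) - 118 = 17547 - 118 = 17429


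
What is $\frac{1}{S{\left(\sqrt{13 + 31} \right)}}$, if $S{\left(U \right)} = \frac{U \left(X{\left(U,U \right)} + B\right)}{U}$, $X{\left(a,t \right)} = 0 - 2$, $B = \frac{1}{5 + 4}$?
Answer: $- \frac{9}{17} \approx -0.52941$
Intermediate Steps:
$B = \frac{1}{9} \approx 0.11111$
$X{\left(a,t \right)} = -2$
$S{\left(U \right)} = - \frac{17}{9}$ ($S{\left(U \right)} = \frac{U \left(-2 + \frac{1}{9}\right)}{U} = \frac{U \left(- \frac{17}{9}\right)}{U} = \frac{\left(- \frac{17}{9}\right) U}{U} = - \frac{17}{9}$)
$\frac{1}{S{\left(\sqrt{13 + 31} \right)}} = \frac{1}{- \frac{17}{9}} = - \frac{9}{17}$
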